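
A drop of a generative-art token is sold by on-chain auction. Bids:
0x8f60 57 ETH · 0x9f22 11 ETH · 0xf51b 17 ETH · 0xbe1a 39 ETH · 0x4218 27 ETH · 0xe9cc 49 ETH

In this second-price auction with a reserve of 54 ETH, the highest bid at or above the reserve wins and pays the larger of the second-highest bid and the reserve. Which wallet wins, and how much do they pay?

Sorting bids: 57 (0x8f60) > 49 (0xe9cc) > 39 (0xbe1a) > 27 (0x4218) > 17 (0xf51b) > 11 (0x9f22)
0x8f60 has the top bid at or above the reserve (57 ETH).
max(second-highest 49 ETH, reserve 54 ETH) = 54 ETH.

0x8f60 pays 54 ETH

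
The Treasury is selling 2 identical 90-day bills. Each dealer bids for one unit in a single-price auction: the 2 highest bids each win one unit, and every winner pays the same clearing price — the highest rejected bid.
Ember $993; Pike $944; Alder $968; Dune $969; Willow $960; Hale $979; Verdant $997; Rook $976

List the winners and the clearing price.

Verdant, Ember; each pays $979

Sorting: 997 (Verdant), 993 (Ember), 979 (Hale), 976 (Rook), …
Top 2: Verdant, Ember.
Highest unsuccessful bid: $979 → clearing price.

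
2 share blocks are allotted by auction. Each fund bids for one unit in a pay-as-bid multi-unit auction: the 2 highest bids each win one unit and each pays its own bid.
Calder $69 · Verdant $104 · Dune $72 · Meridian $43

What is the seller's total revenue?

Total revenue: $176

Bids ranked high→low: 104 (Verdant), 72 (Dune), 69 (Calder), 43 (Meridian)
Top 2: Verdant, Dune.
Total revenue = 104 + 72 = $176.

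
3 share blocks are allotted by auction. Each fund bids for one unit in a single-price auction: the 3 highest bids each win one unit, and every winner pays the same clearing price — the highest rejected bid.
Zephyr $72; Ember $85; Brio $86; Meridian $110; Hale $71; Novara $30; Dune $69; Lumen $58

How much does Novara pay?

Sorting: 110 (Meridian), 86 (Brio), 85 (Ember), 72 (Zephyr), 71 (Hale), …
The 3 highest are Meridian, Brio, Ember.
Highest unsuccessful bid: $72 → clearing price.
Novara does not win → pays $0.

Novara pays $0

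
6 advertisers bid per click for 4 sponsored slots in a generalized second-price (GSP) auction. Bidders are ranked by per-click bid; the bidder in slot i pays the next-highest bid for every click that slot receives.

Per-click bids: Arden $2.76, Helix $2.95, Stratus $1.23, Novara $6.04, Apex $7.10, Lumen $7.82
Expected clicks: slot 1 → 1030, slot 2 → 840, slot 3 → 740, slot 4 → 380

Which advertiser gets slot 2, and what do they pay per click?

Apex; $6.04 per click

Sorting advertisers: $7.82 (Lumen) > $7.10 (Apex) > $6.04 (Novara) > $2.95 (Helix) > $2.76 (Arden) > …
Slot 2 goes to the second-ranked bidder, Apex, who pays the next bid down: $6.04/click.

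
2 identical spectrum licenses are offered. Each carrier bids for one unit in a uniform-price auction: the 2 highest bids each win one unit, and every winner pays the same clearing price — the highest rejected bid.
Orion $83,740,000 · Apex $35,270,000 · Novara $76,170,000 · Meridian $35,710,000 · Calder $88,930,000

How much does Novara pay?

Novara pays $0

Ordering the bids: 88,930,000 (Calder), 83,740,000 (Orion), 76,170,000 (Novara), 35,710,000 (Meridian), …
Top 2: Calder, Orion.
Highest unsuccessful bid: $76,170,000 → clearing price.
Novara does not win → pays $0.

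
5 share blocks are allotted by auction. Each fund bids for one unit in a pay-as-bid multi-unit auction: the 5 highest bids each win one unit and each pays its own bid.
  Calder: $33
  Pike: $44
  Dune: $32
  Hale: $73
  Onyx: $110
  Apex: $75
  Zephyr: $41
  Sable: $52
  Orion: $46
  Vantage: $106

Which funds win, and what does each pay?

Sorting: 110 (Onyx), 106 (Vantage), 75 (Apex), 73 (Hale), 52 (Sable), 46 (Orion), 44 (Pike), …
Top 5: Onyx, Vantage, Apex, Hale, Sable.
Each winner pays its own bid: Onyx $110, Vantage $106, Apex $75, Hale $73, Sable $52.

Onyx $110, Vantage $106, Apex $75, Hale $73, Sable $52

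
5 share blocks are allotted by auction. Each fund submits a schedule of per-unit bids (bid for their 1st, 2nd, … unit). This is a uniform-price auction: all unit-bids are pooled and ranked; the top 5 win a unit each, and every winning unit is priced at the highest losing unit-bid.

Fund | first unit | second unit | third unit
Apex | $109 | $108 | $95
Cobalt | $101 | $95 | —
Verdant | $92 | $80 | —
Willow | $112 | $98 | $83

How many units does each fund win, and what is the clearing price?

Apex 2, Cobalt 1, Willow 2; clearing price $95

All unit-bids, highest first — top 5: 112 (Willow-1), 109 (Apex-1), 108 (Apex-2), 101 (Cobalt-1), 98 (Willow-2)
First bid not allocated: $95.
Allocation: Apex 2, Cobalt 1, Willow 2.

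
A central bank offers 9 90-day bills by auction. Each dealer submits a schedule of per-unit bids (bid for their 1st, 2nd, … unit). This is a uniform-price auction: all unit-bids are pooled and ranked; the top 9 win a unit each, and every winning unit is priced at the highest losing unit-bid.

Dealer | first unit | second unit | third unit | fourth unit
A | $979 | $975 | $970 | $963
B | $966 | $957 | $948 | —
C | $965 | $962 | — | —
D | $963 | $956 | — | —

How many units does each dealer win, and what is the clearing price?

Merging the schedules and taking the best 9: 979 (A-1), 975 (A-2), 970 (A-3), 966 (B-1), 965 (C-1), 963 (A-4), 963 (D-1), 962 (C-2), 957 (B-2)
First bid not allocated: $956.
Allocation: A 4, B 2, C 2, D 1.

A 4, B 2, C 2, D 1; clearing price $956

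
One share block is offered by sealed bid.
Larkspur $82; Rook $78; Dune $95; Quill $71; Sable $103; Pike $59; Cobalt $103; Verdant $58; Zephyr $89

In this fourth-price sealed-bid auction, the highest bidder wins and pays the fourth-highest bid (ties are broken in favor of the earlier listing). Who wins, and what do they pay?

Sable pays $89

Bids in order: 103 (Sable) > 103 (Cobalt) > 95 (Dune) > 89 (Zephyr) > 82 (Larkspur) > 78 (Rook) > …
Sable and Cobalt tie at $103; tie-break gives it to Sable.
Sable wins; payment is bid #4 in the ranking = $89.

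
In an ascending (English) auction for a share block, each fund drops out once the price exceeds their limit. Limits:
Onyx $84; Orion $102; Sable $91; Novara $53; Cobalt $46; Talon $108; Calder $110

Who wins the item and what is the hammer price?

Rule: the price rises until one bidder remains; the winner pays the price at which the last rival dropped out.
Limits ranked: 110 (Calder) > 108 (Talon) > 102 (Orion) > 91 (Sable) > 84 (Onyx) > 53 (Novara) > …
Once the price passes $108, only Calder is left; the hammer falls at Talon's limit of $108.

Calder wins at $108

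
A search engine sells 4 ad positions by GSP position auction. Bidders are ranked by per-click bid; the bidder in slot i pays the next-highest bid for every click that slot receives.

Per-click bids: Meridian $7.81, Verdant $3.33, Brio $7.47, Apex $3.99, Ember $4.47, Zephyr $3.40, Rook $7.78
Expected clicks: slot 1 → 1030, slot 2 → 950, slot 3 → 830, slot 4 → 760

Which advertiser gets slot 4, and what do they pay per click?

Ranked by bid: $7.81 (Meridian) > $7.78 (Rook) > $7.47 (Brio) > $4.47 (Ember) > $3.99 (Apex) > …
Slot 4 goes to the fourth-ranked bidder, Ember, who pays the next bid down: $3.99/click.

Ember; $3.99 per click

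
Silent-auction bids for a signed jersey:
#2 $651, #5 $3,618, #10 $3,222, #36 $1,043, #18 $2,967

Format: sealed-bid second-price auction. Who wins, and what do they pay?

Sorting bids: 3,618 (#5) > 3,222 (#10) > 2,967 (#18) > 1,043 (#36) > 651 (#2)
Second-price: #5 pays #10's bid of $3,222.

#5 pays $3,222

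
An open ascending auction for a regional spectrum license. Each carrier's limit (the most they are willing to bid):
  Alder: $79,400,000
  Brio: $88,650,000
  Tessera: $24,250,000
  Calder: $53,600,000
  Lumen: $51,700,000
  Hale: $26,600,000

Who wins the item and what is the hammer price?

Brio wins at $79,400,000

Limits ranked: 88,650,000 (Brio) > 79,400,000 (Alder) > 53,600,000 (Calder) > 51,700,000 (Lumen) > 26,600,000 (Hale) > 24,250,000 (Tessera)
Once the price passes $79,400,000, only Brio is left; the hammer falls at Alder's limit of $79,400,000.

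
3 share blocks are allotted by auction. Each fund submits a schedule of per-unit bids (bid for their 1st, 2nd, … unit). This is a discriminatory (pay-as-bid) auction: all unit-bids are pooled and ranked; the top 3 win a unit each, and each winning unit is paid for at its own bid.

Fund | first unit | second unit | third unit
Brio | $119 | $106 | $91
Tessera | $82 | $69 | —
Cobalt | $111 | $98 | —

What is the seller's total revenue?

Total revenue: $336

All unit-bids, highest first — top 3: 119 (Brio-1), 111 (Cobalt-1), 106 (Brio-2)
Next rejected bid: $98 (not a price — pay-as-bid).
Each winning unit pays its own bid.
Revenue = 119 + 111 + 106 = $336.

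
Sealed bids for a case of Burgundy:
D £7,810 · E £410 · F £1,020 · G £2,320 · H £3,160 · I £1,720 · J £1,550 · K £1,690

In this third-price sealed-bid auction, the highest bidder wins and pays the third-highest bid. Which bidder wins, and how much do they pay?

Bids ranked: 7,810 (D) > 3,160 (H) > 2,320 (G) > 1,720 (I) > 1,690 (K) > 1,550 (J) > …
D is highest; pays the third-highest bid, £2,320.

D pays £2,320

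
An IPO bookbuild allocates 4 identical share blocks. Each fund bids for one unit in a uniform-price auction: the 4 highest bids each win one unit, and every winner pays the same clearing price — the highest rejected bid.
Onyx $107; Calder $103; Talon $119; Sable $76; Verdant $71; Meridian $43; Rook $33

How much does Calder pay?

Bids ranked high→low: 119 (Talon), 107 (Onyx), 103 (Calder), 76 (Sable), 71 (Verdant), 43 (Meridian), …
Winners (4 units): Talon, Onyx, Calder, Sable.
Highest unsuccessful bid: $71 → clearing price.
Calder wins → pays $71.

Calder pays $71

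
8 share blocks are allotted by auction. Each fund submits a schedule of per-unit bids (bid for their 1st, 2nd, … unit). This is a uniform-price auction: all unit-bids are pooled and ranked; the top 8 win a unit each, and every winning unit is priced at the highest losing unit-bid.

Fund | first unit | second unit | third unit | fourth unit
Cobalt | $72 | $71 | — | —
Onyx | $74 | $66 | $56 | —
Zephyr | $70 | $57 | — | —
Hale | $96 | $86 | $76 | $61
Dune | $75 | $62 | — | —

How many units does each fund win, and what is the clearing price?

Pooled unit-bids ranked (top 8): 96 (Hale-1), 86 (Hale-2), 76 (Hale-3), 75 (Dune-1), 74 (Onyx-1), 72 (Cobalt-1), 71 (Cobalt-2), 70 (Zephyr-1)
The (k+1)-th unit-bid is $66.
Allocation: Cobalt 2, Dune 1, Hale 3, Onyx 1, Zephyr 1.

Cobalt 2, Dune 1, Hale 3, Onyx 1, Zephyr 1; clearing price $66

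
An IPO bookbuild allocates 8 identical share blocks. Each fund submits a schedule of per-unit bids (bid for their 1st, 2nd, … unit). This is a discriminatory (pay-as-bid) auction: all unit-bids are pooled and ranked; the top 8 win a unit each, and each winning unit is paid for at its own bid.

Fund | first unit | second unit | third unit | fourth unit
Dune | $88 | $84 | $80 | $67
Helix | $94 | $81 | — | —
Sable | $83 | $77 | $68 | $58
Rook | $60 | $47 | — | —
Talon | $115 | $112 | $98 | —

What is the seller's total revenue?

All unit-bids, highest first — top 8: 115 (Talon-1), 112 (Talon-2), 98 (Talon-3), 94 (Helix-1), 88 (Dune-1), 84 (Dune-2), 83 (Sable-1), 81 (Helix-2)
Next rejected bid: $80 (not a price — pay-as-bid).
Each winning unit pays its own bid.
Revenue = 115 + 112 + 98 + 94 + 88 + 84 + 83 + 81 = $755.

Total revenue: $755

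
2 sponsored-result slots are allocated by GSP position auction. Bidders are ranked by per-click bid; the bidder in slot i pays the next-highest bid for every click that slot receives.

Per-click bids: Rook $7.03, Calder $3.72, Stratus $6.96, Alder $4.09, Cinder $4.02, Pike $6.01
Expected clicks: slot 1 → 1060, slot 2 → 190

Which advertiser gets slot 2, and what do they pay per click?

Ranked by bid: $7.03 (Rook) > $6.96 (Stratus) > $6.01 (Pike) > …
Slot 2 goes to the second-ranked bidder, Stratus, who pays the next bid down: $6.01/click.

Stratus; $6.01 per click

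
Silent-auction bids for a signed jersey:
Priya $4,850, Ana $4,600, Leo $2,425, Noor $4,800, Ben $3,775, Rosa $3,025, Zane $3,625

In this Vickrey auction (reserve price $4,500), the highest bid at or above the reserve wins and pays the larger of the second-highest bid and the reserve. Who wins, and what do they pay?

Bids ranked: 4,850 (Priya) > 4,800 (Noor) > 4,600 (Ana) > 3,775 (Ben) > 3,625 (Zane) > 3,025 (Rosa) > …
Priya has the top bid at or above the reserve ($4,850).
max(second-highest $4,800, reserve $4,500) = $4,800; the reserve does not bind.

Priya pays $4,800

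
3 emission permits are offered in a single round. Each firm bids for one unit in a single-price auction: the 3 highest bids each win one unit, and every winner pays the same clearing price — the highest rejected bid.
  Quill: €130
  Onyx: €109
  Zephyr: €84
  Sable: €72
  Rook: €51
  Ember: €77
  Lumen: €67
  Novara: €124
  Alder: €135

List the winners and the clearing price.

Bids ranked high→low: 135 (Alder), 130 (Quill), 124 (Novara), 109 (Onyx), 84 (Zephyr), …
Winners (3 units): Alder, Quill, Novara.
First losing bid is Onyx's €109, which sets the uniform price.

Alder, Quill, Novara; each pays €109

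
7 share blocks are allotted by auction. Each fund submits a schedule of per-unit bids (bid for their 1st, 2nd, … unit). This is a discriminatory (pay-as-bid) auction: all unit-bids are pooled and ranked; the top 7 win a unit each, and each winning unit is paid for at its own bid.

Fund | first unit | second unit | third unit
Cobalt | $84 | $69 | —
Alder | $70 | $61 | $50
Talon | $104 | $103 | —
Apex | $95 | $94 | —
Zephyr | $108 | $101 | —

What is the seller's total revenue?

Merging the schedules and taking the best 7: 108 (Zephyr-1), 104 (Talon-1), 103 (Talon-2), 101 (Zephyr-2), 95 (Apex-1), 94 (Apex-2), 84 (Cobalt-1)
Next rejected bid: $70 (not a price — pay-as-bid).
Each winning unit pays its own bid.
Revenue = 108 + 104 + 103 + 101 + 95 + 94 + 84 = $689.

Total revenue: $689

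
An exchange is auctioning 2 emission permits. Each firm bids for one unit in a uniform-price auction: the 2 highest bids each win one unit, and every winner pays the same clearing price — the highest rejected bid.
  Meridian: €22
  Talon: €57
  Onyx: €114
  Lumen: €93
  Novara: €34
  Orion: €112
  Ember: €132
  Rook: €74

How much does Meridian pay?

Meridian pays €0

Sorting: 132 (Ember), 114 (Onyx), 112 (Orion), 93 (Lumen), …
Top 2: Ember, Onyx.
Clearing price = highest rejected bid = €112.
Meridian does not win → pays €0.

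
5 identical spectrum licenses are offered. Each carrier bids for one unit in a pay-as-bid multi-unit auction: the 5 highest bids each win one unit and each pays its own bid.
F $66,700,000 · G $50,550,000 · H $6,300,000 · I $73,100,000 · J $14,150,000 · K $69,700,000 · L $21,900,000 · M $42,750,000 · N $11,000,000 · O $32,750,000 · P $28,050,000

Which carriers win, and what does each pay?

Bids ranked high→low: 73,100,000 (I), 69,700,000 (K), 66,700,000 (F), 50,550,000 (G), 42,750,000 (M), 32,750,000 (O), 28,050,000 (P), …
Winners (5 units): I, K, F, G, M.
Each winner pays its own bid: I $73,100,000, K $69,700,000, F $66,700,000, G $50,550,000, M $42,750,000.

I $73,100,000, K $69,700,000, F $66,700,000, G $50,550,000, M $42,750,000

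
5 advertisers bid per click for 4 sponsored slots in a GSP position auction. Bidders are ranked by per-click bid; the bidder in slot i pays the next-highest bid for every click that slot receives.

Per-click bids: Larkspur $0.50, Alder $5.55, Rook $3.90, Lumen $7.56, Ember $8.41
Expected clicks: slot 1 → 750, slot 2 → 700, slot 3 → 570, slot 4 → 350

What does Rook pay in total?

Per-click bids in order: $8.41 (Ember) > $7.56 (Lumen) > $5.55 (Alder) > $3.90 (Rook) > $0.50 (Larkspur)
Rook holds slot 4 → pays next bid $0.50 × 350 clicks = $175.00.

Rook pays $175.00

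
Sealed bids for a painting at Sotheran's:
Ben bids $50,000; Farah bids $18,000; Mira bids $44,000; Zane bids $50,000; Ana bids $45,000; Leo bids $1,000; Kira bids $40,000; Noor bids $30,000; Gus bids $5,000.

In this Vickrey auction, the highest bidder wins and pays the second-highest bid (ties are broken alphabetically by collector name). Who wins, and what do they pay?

Ben pays $50,000

Vickrey auction: the highest bidder wins and pays the second-highest bid.
Bids in order: 50,000 (Ben) > 50,000 (Zane) > 45,000 (Ana) > 44,000 (Mira) > 40,000 (Kira) > 30,000 (Noor) > …
Ben and Zane tie at $50,000; tie-break gives it to Ben.
Ben is highest; pays the second-highest bid, $50,000.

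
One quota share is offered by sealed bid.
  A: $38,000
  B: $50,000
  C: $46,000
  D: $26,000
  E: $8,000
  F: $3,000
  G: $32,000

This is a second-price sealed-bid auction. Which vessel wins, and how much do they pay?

B pays $46,000

Second-price sealed-bid auction: the highest bidder wins and pays the second-highest bid.
Sorting bids: 50,000 (B) > 46,000 (C) > 38,000 (A) > 32,000 (G) > 26,000 (D) > 8,000 (E) > …
B is highest; pays the second-highest bid, $46,000.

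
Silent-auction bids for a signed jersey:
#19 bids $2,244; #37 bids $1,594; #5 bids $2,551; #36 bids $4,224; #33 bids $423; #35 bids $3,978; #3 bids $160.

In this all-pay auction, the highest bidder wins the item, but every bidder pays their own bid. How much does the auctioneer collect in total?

Total revenue: $15,174

Rule: the highest bidder wins the item, but every bidder pays their own bid.
Bids ranked: 4,224 (#36) > 3,978 (#35) > 2,551 (#5) > 2,244 (#19) > 1,594 (#37) > 423 (#33) > …
Every bidder forfeits their bid regardless of winning.
Revenue = 2,244 + 1,594 + 2,551 + 4,224 + 423 + 3,978 + 160 = $15,174.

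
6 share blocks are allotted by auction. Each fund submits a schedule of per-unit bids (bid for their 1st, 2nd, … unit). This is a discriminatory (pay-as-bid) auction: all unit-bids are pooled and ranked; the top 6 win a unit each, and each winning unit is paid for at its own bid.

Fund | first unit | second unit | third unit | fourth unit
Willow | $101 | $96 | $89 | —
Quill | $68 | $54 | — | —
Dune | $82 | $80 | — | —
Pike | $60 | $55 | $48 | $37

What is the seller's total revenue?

Total revenue: $516

Pooled unit-bids ranked (top 6): 101 (Willow-1), 96 (Willow-2), 89 (Willow-3), 82 (Dune-1), 80 (Dune-2), 68 (Quill-1)
Next rejected bid: $60 (not a price — pay-as-bid).
Each winning unit pays its own bid.
Revenue = 101 + 96 + 89 + 82 + 80 + 68 = $516.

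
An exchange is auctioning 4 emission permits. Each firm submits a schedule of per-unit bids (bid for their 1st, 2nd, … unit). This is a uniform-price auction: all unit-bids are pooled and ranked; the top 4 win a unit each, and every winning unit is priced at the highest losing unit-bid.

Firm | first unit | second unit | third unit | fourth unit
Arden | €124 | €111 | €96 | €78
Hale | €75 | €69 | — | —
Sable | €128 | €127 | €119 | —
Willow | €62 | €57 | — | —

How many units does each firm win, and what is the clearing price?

Arden 1, Sable 3; clearing price €111

All unit-bids, highest first — top 4: 128 (Sable-1), 127 (Sable-2), 124 (Arden-1), 119 (Sable-3)
The (k+1)-th unit-bid is €111.
Allocation: Arden 1, Sable 3.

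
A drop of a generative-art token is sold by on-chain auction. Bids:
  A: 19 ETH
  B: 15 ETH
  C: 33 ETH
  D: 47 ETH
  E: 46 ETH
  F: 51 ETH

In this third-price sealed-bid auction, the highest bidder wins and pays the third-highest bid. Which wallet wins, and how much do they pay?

F pays 46 ETH

Sorting bids: 51 (F) > 47 (D) > 46 (E) > 33 (C) > 19 (A) > 15 (B)
F wins; payment is bid #3 in the ranking = 46 ETH.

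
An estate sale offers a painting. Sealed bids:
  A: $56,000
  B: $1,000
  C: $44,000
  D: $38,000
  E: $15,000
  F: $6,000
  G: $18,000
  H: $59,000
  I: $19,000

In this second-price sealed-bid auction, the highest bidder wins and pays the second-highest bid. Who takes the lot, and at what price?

H pays $56,000

Second-price sealed-bid auction: the highest bidder wins and pays the second-highest bid.
Sorting bids: 59,000 (H) > 56,000 (A) > 44,000 (C) > 38,000 (D) > 19,000 (I) > 18,000 (G) > …
Second-price: H pays A's bid of $56,000.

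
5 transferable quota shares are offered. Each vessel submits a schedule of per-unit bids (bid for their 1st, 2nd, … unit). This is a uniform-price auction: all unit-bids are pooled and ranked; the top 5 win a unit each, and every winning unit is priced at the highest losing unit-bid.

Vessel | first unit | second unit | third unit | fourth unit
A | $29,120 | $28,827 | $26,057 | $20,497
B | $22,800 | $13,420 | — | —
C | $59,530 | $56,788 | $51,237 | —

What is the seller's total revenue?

Total revenue: $130,285

All unit-bids, highest first — top 5: 59,530 (C-1), 56,788 (C-2), 51,237 (C-3), 29,120 (A-1), 28,827 (A-2)
The (k+1)-th unit-bid is $26,057.
Allocation: A 2, C 3. Every unit priced at $26,057.
Revenue = 5 × 26,057 = $130,285.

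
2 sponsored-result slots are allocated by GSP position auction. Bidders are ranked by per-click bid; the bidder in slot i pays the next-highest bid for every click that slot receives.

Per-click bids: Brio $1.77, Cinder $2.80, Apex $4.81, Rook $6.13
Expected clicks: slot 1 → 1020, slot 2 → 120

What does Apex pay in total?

Apex pays $336.00

Per-click bids in order: $6.13 (Rook) > $4.81 (Apex) > $2.80 (Cinder) > …
Apex holds slot 2 → pays next bid $2.80 × 120 clicks = $336.00.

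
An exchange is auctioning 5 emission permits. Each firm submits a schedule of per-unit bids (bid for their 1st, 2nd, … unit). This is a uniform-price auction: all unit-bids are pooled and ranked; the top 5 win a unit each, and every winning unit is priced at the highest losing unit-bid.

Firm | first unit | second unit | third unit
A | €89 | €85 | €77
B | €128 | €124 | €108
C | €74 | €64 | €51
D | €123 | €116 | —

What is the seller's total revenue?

Pooled unit-bids ranked (top 5): 128 (B-1), 124 (B-2), 123 (D-1), 116 (D-2), 108 (B-3)
Highest rejected unit-bid = €89.
Allocation: B 3, D 2. Every unit priced at €89.
Revenue = 5 × 89 = €445.

Total revenue: €445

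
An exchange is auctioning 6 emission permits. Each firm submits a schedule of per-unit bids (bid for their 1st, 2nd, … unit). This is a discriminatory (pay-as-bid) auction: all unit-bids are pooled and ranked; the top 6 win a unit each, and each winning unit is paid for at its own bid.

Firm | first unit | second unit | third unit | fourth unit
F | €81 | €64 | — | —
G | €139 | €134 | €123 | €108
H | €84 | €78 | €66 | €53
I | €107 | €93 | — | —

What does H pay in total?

H pays €0

Pooled unit-bids ranked (top 6): 139 (G-1), 134 (G-2), 123 (G-3), 108 (G-4), 107 (I-1), 93 (I-2)
Next rejected bid: €84 (not a price — pay-as-bid).
H wins no units.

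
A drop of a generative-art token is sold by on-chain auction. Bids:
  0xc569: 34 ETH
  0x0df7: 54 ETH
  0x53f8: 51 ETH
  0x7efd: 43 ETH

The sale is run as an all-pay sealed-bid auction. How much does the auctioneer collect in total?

Sorting bids: 54 (0x0df7) > 51 (0x53f8) > 43 (0x7efd) > 34 (0xc569)
0x0df7 wins with the top bid; all bids are sunk regardless.
Every bidder forfeits their bid regardless of winning.
Revenue = 34 + 54 + 51 + 43 = 182 ETH.

Total revenue: 182 ETH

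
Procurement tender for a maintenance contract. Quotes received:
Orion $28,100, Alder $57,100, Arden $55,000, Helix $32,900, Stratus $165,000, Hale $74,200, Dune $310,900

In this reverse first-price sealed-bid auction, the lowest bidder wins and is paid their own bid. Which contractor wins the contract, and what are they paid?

Orion is paid $28,100

Bids ranked: 28,100 (Orion) < 32,900 (Helix) < 55,000 (Arden) < 57,100 (Alder) < 74,200 (Hale) < 165,000 (Stratus) < …
Orion is lowest → is paid own bid, $28,100.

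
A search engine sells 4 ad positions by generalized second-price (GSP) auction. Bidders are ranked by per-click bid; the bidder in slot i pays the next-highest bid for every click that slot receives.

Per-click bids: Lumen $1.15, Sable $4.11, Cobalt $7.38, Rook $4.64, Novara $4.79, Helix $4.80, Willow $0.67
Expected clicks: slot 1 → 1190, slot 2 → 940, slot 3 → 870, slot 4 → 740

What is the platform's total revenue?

Sorting advertisers: $7.38 (Cobalt) > $4.80 (Helix) > $4.79 (Novara) > $4.64 (Rook) > $4.11 (Sable) > …
Slot 1: Cobalt pays $4.80 × 1190 = $5712.00
Slot 2: Helix pays $4.79 × 940 = $4502.60
Slot 3: Novara pays $4.64 × 870 = $4036.80
Slot 4: Rook pays $4.11 × 740 = $3041.40
Total = $17292.80

Total revenue: $17292.80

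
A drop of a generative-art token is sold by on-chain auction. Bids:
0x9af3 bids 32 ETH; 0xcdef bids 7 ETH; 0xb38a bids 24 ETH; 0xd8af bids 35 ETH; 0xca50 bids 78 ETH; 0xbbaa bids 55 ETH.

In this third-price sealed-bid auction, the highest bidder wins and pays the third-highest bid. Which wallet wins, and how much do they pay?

0xca50 pays 35 ETH

Bids ranked: 78 (0xca50) > 55 (0xbbaa) > 35 (0xd8af) > 32 (0x9af3) > 24 (0xb38a) > 7 (0xcdef)
0xca50 is highest; pays the third-highest bid, 35 ETH.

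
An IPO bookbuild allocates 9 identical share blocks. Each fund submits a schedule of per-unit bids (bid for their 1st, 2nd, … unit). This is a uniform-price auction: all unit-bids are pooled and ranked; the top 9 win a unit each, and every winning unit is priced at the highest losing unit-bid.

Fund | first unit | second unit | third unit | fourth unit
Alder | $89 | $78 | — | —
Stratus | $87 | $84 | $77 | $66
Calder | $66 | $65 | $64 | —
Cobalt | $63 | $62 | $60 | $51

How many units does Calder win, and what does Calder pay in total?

Merging the schedules and taking the best 9: 89 (Alder-1), 87 (Stratus-1), 84 (Stratus-2), 78 (Alder-2), 77 (Stratus-3), 66 (Stratus-4), 66 (Calder-1), 65 (Calder-2), 64 (Calder-3)
First bid not allocated: $63.
Calder wins 3 unit(s) at $63 each.

Calder: 3 units, pays $189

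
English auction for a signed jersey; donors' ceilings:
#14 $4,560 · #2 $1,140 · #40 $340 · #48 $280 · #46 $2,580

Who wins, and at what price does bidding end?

#14 wins at $2,580

Rule: the price rises until one bidder remains; the winner pays the price at which the last rival dropped out.
Limits in order: 4,560 (#14) > 2,580 (#46) > 1,140 (#2) > 340 (#40) > 280 (#48)
Once the price passes $2,580, only #14 is left; the hammer falls at #46's limit of $2,580.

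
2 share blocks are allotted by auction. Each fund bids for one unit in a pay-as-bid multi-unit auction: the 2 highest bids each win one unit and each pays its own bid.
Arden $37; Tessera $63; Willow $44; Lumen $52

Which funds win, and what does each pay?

Sorting: 63 (Tessera), 52 (Lumen), 44 (Willow), 37 (Arden)
The 2 highest are Tessera, Lumen.
Each winner pays its own bid: Tessera $63, Lumen $52.

Tessera $63, Lumen $52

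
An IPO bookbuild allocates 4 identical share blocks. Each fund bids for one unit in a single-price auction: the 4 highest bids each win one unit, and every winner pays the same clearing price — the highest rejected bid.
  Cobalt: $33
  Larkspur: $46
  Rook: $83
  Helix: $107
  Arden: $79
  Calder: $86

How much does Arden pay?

Sorting: 107 (Helix), 86 (Calder), 83 (Rook), 79 (Arden), 46 (Larkspur), 33 (Cobalt)
Winners (4 units): Helix, Calder, Rook, Arden.
First losing bid is Larkspur's $46, which sets the uniform price.
Arden wins → pays $46.

Arden pays $46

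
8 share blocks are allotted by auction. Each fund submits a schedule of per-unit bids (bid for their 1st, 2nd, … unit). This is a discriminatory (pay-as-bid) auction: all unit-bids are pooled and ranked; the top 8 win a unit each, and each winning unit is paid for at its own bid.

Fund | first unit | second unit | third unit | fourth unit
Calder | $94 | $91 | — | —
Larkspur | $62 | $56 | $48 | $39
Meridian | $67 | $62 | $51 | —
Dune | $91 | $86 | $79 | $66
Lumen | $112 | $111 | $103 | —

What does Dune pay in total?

Dune pays $256

Pooled unit-bids ranked (top 8): 112 (Lumen-1), 111 (Lumen-2), 103 (Lumen-3), 94 (Calder-1), 91 (Calder-2), 91 (Dune-1), 86 (Dune-2), 79 (Dune-3)
Next rejected bid: $67 (not a price — pay-as-bid).
Dune's winning unit-bids: 91 + 86 + 79 = $256.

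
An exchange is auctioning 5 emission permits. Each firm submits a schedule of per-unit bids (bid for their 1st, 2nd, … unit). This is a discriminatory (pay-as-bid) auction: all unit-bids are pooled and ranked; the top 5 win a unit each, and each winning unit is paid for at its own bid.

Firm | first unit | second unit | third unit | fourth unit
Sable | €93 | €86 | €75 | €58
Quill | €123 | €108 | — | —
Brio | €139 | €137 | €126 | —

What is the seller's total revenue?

Total revenue: €633

Pooled unit-bids ranked (top 5): 139 (Brio-1), 137 (Brio-2), 126 (Brio-3), 123 (Quill-1), 108 (Quill-2)
Next rejected bid: €93 (not a price — pay-as-bid).
Each winning unit pays its own bid.
Revenue = 139 + 137 + 126 + 123 + 108 = €633.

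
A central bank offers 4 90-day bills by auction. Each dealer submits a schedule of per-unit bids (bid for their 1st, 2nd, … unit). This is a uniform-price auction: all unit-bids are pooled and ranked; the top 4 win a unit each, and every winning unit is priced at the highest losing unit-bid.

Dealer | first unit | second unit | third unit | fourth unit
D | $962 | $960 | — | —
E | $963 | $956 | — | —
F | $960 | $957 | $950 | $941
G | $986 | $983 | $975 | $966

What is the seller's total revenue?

Total revenue: $3,852

Pooled unit-bids ranked (top 4): 986 (G-1), 983 (G-2), 975 (G-3), 966 (G-4)
The (k+1)-th unit-bid is $963.
Allocation: G 4. Every unit priced at $963.
Revenue = 4 × 963 = $3,852.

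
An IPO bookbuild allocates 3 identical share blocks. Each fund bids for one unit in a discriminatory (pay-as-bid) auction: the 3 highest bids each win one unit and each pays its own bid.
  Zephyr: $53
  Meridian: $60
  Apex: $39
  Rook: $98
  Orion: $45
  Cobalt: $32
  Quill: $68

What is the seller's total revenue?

Total revenue: $226

Bids ranked high→low: 98 (Rook), 68 (Quill), 60 (Meridian), 53 (Zephyr), 45 (Orion), …
The 3 highest are Rook, Quill, Meridian.
Total revenue = 98 + 68 + 60 = $226.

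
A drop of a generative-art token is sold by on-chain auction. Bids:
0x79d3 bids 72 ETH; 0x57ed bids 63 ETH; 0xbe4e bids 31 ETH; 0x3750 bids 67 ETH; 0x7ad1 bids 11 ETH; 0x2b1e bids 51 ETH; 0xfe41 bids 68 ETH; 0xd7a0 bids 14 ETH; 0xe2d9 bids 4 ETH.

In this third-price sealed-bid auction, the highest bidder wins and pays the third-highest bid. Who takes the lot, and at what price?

Third-price sealed-bid auction: the highest bidder wins and pays the third-highest bid.
Sorting bids: 72 (0x79d3) > 68 (0xfe41) > 67 (0x3750) > 63 (0x57ed) > 51 (0x2b1e) > 31 (0xbe4e) > …
0x79d3 is highest; pays the third-highest bid, 67 ETH.

0x79d3 pays 67 ETH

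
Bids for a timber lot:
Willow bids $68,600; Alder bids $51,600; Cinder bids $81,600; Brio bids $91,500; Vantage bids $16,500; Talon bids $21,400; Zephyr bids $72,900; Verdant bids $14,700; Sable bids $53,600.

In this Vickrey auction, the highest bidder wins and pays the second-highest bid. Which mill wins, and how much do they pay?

Brio pays $81,600

Sorting bids: 91,500 (Brio) > 81,600 (Cinder) > 72,900 (Zephyr) > 68,600 (Willow) > 53,600 (Sable) > 51,600 (Alder) > …
Brio wins with the highest bid; price is set by the runner-up at $81,600.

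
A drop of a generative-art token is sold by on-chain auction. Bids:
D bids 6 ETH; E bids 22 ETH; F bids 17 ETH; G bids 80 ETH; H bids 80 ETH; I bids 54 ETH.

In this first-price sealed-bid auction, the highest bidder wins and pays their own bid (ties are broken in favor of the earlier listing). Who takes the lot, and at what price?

G pays 80 ETH

Bids in order: 80 (G) > 80 (H) > 54 (I) > 22 (E) > 17 (F) > 6 (D)
G and H tie at 80 ETH; tie-break gives it to G.
G is highest → pays own bid, 80 ETH.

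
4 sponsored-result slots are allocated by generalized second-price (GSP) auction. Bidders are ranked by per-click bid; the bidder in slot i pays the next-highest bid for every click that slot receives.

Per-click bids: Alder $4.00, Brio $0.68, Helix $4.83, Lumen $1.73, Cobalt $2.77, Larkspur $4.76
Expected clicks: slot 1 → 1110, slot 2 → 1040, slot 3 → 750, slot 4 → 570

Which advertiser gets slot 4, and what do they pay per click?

Per-click bids in order: $4.83 (Helix) > $4.76 (Larkspur) > $4.00 (Alder) > $2.77 (Cobalt) > $1.73 (Lumen) > …
Slot 4 goes to the fourth-ranked bidder, Cobalt, who pays the next bid down: $1.73/click.

Cobalt; $1.73 per click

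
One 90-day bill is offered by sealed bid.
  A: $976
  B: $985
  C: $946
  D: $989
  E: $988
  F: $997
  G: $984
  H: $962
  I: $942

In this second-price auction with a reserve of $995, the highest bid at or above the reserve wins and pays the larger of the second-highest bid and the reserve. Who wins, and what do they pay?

Sorting bids: 997 (F) > 989 (D) > 988 (E) > 985 (B) > 984 (G) > 976 (A) > …
F has the top bid at or above the reserve ($997).
max(second-highest $989, reserve $995) = $995.

F pays $995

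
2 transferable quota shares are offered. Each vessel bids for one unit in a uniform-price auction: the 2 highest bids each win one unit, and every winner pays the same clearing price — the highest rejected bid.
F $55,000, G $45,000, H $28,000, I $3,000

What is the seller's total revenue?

Bids ranked high→low: 55,000 (F), 45,000 (G), 28,000 (H), 3,000 (I)
The 2 highest are F, G.
First losing bid is H's $28,000, which sets the uniform price.
Total revenue = 2 × $28,000 = $56,000.

Total revenue: $56,000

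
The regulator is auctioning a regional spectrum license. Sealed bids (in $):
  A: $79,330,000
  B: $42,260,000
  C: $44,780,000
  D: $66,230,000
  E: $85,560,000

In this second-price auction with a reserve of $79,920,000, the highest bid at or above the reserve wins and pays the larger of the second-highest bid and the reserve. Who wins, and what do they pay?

Bids ranked: 85,560,000 (E) > 79,330,000 (A) > 66,230,000 (D) > 44,780,000 (C) > 42,260,000 (B)
E has the top bid at or above the reserve ($85,560,000).
max(second-highest $79,330,000, reserve $79,920,000) = $79,920,000.

E pays $79,920,000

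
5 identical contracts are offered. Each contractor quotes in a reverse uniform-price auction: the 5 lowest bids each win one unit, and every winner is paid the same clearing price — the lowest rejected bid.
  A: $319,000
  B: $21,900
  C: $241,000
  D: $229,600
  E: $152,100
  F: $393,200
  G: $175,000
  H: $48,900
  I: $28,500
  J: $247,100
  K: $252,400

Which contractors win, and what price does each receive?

Bids ranked low→high: 21,900 (B), 28,500 (I), 48,900 (H), 152,100 (E), 175,000 (G), 229,600 (D), 241,000 (C), …
Winners (5 units): B, I, H, E, G.
Lowest unsuccessful bid: $229,600 → clearing price.

B, I, H, E, G; each is paid $229,600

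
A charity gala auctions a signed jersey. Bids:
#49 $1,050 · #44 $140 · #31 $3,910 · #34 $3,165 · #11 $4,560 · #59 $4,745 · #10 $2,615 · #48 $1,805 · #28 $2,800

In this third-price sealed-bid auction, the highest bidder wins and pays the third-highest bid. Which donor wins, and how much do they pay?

Bids in order: 4,745 (#59) > 4,560 (#11) > 3,910 (#31) > 3,165 (#34) > 2,800 (#28) > 2,615 (#10) > …
#59 is highest; pays the third-highest bid, $3,910.

#59 pays $3,910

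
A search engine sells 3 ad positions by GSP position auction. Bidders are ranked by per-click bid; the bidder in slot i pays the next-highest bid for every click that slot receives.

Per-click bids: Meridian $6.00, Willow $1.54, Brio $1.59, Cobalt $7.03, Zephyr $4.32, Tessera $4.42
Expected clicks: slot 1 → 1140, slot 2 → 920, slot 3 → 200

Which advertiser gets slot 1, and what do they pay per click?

Sorting advertisers: $7.03 (Cobalt) > $6.00 (Meridian) > $4.42 (Tessera) > $4.32 (Zephyr) > …
Slot 1 goes to the first-ranked bidder, Cobalt, who pays the next bid down: $6.00/click.

Cobalt; $6.00 per click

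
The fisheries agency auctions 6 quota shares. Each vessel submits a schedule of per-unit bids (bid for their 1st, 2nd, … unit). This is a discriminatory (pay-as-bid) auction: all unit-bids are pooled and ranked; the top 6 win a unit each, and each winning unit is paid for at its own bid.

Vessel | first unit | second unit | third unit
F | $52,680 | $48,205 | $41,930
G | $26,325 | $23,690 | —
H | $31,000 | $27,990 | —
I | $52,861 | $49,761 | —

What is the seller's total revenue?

Total revenue: $276,437

Pooled unit-bids ranked (top 6): 52,861 (I-1), 52,680 (F-1), 49,761 (I-2), 48,205 (F-2), 41,930 (F-3), 31,000 (H-1)
Next rejected bid: $27,990 (not a price — pay-as-bid).
Each winning unit pays its own bid.
Revenue = 52,861 + 52,680 + 49,761 + 48,205 + 41,930 + 31,000 = $276,437.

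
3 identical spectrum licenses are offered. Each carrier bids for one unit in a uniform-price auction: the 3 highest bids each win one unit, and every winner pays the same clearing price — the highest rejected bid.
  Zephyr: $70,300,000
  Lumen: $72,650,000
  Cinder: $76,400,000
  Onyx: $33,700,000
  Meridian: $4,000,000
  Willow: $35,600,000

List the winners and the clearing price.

Bids ranked high→low: 76,400,000 (Cinder), 72,650,000 (Lumen), 70,300,000 (Zephyr), 35,600,000 (Willow), 33,700,000 (Onyx), …
Top 3: Cinder, Lumen, Zephyr.
Clearing price = highest rejected bid = $35,600,000.

Cinder, Lumen, Zephyr; each pays $35,600,000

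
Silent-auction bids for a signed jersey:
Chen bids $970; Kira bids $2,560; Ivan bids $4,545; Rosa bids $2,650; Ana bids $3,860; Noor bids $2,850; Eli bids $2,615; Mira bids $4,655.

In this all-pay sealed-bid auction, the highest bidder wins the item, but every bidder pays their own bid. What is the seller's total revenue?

Total revenue: $24,705

Sorting bids: 4,655 (Mira) > 4,545 (Ivan) > 3,860 (Ana) > 2,850 (Noor) > 2,650 (Rosa) > 2,615 (Eli) > …
Mira wins with the top bid; all bids are sunk regardless.
Every bidder forfeits their bid regardless of winning.
Revenue = 970 + 2,560 + 4,545 + 2,650 + 3,860 + 2,850 + 2,615 + 4,655 = $24,705.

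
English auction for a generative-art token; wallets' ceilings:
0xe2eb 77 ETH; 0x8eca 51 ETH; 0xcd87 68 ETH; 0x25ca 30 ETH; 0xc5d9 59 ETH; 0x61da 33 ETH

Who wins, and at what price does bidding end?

0xe2eb wins at 68 ETH

Limits in order: 77 (0xe2eb) > 68 (0xcd87) > 59 (0xc5d9) > 51 (0x8eca) > 33 (0x61da) > 30 (0x25ca)
0xcd87 is the last rival to drop out, at 68 ETH; 0xe2eb remains and wins at that price.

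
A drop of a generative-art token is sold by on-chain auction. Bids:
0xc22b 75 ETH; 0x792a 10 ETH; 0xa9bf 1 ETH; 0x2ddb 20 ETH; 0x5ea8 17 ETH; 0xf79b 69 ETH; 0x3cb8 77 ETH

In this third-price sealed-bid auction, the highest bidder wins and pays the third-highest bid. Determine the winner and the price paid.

0x3cb8 pays 69 ETH

Rule: the highest bidder wins and pays the third-highest bid.
Bids ranked: 77 (0x3cb8) > 75 (0xc22b) > 69 (0xf79b) > 20 (0x2ddb) > 17 (0x5ea8) > 10 (0x792a) > …
0x3cb8 wins; payment is bid #3 in the ranking = 69 ETH.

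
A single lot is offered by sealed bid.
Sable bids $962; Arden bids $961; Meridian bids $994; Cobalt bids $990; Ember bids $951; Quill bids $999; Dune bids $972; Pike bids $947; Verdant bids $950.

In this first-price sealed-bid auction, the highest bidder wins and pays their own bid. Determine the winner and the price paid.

Quill pays $999

First-price sealed-bid auction: the highest bidder wins and pays their own bid.
Bids ranked: 999 (Quill) > 994 (Meridian) > 990 (Cobalt) > 972 (Dune) > 962 (Sable) > 961 (Arden) > …
Quill is highest → pays own bid, $999.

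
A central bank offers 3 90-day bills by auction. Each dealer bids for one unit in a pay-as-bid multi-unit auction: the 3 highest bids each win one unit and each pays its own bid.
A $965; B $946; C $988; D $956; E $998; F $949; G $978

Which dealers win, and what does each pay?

Bids ranked high→low: 998 (E), 988 (C), 978 (G), 965 (A), 956 (D), …
Winners (3 units): E, C, G.
Each winner pays its own bid: E $998, C $988, G $978.

E $998, C $988, G $978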